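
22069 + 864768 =886837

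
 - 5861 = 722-6583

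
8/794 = 4/397 = 0.01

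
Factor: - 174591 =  - 3^2*19^1*1021^1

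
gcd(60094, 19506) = 2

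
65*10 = 650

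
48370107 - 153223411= - 104853304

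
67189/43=67189/43 = 1562.53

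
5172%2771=2401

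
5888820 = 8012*735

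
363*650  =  235950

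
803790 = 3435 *234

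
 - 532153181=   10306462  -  542459643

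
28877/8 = 3609 +5/8 = 3609.62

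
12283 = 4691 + 7592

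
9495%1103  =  671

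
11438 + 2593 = 14031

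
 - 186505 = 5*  (  -  37301)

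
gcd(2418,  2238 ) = 6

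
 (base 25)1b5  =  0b1110001001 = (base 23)1G8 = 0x389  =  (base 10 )905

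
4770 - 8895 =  - 4125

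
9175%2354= 2113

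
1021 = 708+313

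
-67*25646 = - 1718282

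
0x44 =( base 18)3E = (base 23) 2M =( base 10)68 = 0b1000100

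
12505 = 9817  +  2688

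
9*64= 576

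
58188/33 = 1763 + 3/11 = 1763.27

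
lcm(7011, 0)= 0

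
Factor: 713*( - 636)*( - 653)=2^2*3^1*23^1*31^1*53^1 *653^1 = 296114604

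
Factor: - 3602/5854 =-1801/2927 = - 1801^1*2927^(  -  1)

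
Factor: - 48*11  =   - 2^4*3^1*11^1 =- 528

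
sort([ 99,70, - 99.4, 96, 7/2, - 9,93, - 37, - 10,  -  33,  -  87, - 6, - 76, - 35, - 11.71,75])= [ - 99.4,-87, - 76, - 37, - 35,  -  33, - 11.71,  -  10, - 9,-6, 7/2,70 , 75, 93, 96, 99]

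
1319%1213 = 106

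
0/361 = 0=0.00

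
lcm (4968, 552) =4968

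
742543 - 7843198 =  - 7100655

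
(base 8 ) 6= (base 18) 6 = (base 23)6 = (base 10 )6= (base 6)10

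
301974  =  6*50329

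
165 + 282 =447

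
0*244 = 0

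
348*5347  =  1860756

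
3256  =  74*44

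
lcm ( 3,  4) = 12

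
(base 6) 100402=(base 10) 7922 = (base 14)2C5C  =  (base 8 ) 17362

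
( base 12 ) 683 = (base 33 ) T6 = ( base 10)963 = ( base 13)591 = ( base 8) 1703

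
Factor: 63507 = 3^1*21169^1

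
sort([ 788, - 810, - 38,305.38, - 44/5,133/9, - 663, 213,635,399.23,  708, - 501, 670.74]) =[ - 810,-663, - 501,-38,-44/5,133/9 , 213,305.38, 399.23,  635,  670.74,708, 788] 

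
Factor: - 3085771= -13^2* 19^1 * 31^2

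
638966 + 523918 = 1162884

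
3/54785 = 3/54785 = 0.00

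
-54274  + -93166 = - 147440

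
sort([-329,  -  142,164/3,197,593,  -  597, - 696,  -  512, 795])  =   [  -  696 ,  -  597, - 512, - 329,-142,164/3, 197,593,795] 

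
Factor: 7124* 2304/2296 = 2^7*3^2*7^( - 1)* 13^1*41^( - 1)*137^1 = 2051712/287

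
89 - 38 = 51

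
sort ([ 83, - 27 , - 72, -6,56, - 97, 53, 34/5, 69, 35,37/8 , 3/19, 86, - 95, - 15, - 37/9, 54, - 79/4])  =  [- 97,  -  95, - 72, - 27, - 79/4, - 15, - 6,  -  37/9,3/19,37/8, 34/5, 35, 53, 54,56,69, 83,86 ]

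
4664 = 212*22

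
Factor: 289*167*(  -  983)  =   - 17^2*167^1*983^1=- 47442529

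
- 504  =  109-613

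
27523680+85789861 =113313541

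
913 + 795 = 1708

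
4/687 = 4/687 = 0.01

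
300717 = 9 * 33413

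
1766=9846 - 8080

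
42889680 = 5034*8520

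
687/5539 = 687/5539 = 0.12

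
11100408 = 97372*114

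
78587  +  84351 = 162938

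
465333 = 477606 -12273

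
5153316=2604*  1979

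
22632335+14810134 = 37442469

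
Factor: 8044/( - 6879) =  - 2^2*3^( - 1)*2011^1*2293^( - 1 ) 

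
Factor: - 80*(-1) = 2^4*5^1 = 80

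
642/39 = 214/13 =16.46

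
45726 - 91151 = - 45425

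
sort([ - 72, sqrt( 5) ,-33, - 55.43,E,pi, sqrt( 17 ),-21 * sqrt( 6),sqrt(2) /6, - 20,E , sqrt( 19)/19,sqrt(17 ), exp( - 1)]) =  [ -72,-55.43, - 21*sqrt( 6 ), - 33, - 20, sqrt( 19 )/19,sqrt(2) /6, exp( - 1),sqrt( 5 ), E  ,  E,pi,sqrt( 17 ),sqrt( 17)]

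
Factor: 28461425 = 5^2*1138457^1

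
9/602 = 9/602 = 0.01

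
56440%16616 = 6592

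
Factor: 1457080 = 2^3 * 5^1 * 73^1*499^1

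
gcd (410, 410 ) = 410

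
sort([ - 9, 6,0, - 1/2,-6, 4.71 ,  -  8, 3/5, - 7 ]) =[ - 9, - 8, - 7,-6,  -  1/2, 0 , 3/5, 4.71, 6] 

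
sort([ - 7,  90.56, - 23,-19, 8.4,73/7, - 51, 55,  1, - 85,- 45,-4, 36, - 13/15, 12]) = [ - 85,-51 , - 45,-23, -19 , - 7,- 4,-13/15,1, 8.4, 73/7, 12, 36,55, 90.56 ]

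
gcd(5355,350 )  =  35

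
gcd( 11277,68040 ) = 63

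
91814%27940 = 7994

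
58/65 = 58/65 = 0.89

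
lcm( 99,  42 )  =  1386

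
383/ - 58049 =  - 383/58049 = -0.01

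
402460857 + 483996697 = 886457554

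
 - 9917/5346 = - 9917/5346 = - 1.86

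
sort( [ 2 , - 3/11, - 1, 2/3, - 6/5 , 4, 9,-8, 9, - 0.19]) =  [ - 8,-6/5 ,  -  1, - 3/11, - 0.19, 2/3,  2,  4, 9,9 ] 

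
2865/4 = 2865/4 = 716.25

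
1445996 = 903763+542233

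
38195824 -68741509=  - 30545685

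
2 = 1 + 1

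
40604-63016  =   - 22412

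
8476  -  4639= 3837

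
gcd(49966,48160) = 602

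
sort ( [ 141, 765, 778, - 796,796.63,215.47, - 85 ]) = [- 796, - 85,141,215.47, 765,778,796.63]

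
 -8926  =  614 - 9540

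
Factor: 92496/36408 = 2^1*37^ ( - 1) * 47^1 =94/37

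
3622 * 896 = 3245312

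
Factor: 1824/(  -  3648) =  - 1/2 = -2^( - 1) 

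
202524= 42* 4822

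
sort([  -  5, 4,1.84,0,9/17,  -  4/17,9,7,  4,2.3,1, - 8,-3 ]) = [ - 8, - 5,-3, - 4/17,0, 9/17,1 , 1.84,  2.3, 4, 4,7,9]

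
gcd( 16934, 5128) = 2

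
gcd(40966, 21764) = 2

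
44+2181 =2225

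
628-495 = 133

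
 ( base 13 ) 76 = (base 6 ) 241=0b1100001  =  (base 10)97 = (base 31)34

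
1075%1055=20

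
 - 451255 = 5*( - 90251) 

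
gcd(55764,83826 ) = 18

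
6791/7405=6791/7405 = 0.92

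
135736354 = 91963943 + 43772411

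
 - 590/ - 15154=295/7577 =0.04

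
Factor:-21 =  - 3^1 *7^1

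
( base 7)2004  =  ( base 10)690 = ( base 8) 1262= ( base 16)2b2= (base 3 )221120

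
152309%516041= 152309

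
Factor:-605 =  - 5^1*11^2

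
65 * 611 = 39715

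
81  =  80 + 1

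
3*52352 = 157056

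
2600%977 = 646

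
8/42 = 4/21 =0.19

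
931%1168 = 931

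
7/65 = 7/65 = 0.11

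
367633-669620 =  - 301987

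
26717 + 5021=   31738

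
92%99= 92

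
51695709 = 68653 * 753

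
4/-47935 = - 1+47931/47935 = - 0.00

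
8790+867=9657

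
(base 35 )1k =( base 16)37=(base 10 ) 55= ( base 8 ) 67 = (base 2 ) 110111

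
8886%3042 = 2802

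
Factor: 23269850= 2^1*5^2*337^1*1381^1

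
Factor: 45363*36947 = 1676026761= 3^1*15121^1*36947^1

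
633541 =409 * 1549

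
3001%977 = 70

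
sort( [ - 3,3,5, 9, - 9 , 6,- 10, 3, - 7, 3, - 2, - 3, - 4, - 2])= [  -  10, - 9, - 7, - 4, - 3,-3, - 2, - 2,  3,3, 3,5,  6 , 9]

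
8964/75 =2988/25 = 119.52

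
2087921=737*2833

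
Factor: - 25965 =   -  3^2*5^1*577^1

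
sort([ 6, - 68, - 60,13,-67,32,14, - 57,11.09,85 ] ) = [ - 68, - 67, - 60, - 57, 6,11.09,13, 14,32, 85 ] 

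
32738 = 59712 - 26974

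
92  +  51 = 143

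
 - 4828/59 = -82  +  10/59 = -81.83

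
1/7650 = 1/7650 =0.00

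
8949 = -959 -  - 9908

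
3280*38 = 124640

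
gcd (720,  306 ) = 18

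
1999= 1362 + 637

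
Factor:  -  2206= - 2^1 * 1103^1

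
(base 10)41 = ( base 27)1E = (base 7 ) 56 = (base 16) 29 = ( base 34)17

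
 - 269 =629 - 898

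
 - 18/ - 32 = 9/16 = 0.56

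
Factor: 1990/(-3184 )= - 5/8 = - 2^( - 3 ) *5^1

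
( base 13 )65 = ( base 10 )83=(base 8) 123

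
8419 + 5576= 13995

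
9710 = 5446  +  4264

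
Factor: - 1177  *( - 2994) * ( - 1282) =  - 2^2 * 3^1*11^1*107^1 * 499^1 * 641^1=-4517688516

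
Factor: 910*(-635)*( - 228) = 2^3*3^1 * 5^2 *7^1 *13^1*19^1 * 127^1 = 131749800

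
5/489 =5/489 = 0.01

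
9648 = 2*4824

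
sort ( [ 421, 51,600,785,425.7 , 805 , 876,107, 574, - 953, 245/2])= [  -  953,51,107,245/2,421,425.7 , 574 , 600 , 785,805, 876] 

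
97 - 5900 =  - 5803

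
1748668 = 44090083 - 42341415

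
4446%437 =76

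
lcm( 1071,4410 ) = 74970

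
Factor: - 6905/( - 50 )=2^( -1 )*5^( - 1 )*1381^1 =1381/10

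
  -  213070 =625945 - 839015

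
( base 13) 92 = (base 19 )65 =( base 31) 3q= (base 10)119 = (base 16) 77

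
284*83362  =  23674808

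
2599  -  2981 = -382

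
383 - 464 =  - 81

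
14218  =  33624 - 19406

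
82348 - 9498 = 72850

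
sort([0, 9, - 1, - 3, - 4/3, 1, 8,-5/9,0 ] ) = [ - 3, - 4/3, - 1,-5/9,0, 0 , 1,8, 9]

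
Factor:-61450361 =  - 7^2 * 701^1 * 1789^1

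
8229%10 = 9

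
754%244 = 22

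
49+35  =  84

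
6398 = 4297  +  2101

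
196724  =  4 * 49181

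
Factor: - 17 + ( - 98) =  - 115 = - 5^1  *  23^1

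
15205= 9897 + 5308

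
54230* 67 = 3633410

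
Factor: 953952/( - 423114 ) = - 2^4 * 19^1*97^( - 1) * 523^1*727^( - 1 )  =  - 158992/70519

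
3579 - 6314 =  - 2735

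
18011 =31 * 581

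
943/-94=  - 11 + 91/94  =  - 10.03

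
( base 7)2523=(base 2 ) 1110110100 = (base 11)792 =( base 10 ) 948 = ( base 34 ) ru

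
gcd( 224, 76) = 4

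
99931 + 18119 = 118050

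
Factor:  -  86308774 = - 2^1*31^1*283^1*4919^1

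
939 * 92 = 86388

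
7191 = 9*799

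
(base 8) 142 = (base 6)242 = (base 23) 46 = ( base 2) 1100010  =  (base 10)98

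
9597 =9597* 1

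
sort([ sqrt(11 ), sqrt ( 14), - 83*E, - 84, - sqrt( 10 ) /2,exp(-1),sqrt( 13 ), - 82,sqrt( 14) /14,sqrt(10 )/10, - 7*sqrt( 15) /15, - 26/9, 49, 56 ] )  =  [  -  83*E,- 84,-82, - 26/9, - 7*sqrt( 15 ) /15, - sqrt( 10 ) /2,  sqrt( 14 ) /14, sqrt(10) /10 , exp( - 1),sqrt( 11 ), sqrt( 13),sqrt(14),49,56]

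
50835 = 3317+47518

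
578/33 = 578/33= 17.52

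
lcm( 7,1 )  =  7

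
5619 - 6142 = -523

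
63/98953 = 63/98953 = 0.00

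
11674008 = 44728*261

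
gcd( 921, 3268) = 1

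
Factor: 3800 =2^3*5^2*19^1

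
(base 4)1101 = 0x51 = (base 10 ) 81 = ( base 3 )10000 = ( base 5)311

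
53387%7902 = 5975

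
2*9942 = 19884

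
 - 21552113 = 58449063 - 80001176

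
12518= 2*6259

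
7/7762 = 7/7762 = 0.00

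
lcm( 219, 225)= 16425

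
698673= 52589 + 646084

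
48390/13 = 48390/13 =3722.31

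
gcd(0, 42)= 42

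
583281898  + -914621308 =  - 331339410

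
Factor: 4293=3^4* 53^1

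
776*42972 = 33346272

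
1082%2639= 1082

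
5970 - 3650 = 2320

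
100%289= 100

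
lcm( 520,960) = 12480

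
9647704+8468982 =18116686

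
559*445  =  248755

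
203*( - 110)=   -  22330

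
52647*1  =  52647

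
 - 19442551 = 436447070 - 455889621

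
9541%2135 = 1001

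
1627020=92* 17685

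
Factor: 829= 829^1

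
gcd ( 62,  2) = 2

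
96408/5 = 19281 + 3/5 = 19281.60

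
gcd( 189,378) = 189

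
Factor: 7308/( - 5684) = -3^2*7^(  -  1) = - 9/7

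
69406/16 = 34703/8 = 4337.88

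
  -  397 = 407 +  - 804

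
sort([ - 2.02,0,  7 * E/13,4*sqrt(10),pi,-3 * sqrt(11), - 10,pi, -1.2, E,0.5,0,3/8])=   [ - 10, - 3 * sqrt(11 ), - 2.02, - 1.2, 0,0, 3/8 , 0.5,7 * E/13, E,pi,pi,4 * sqrt( 10 )] 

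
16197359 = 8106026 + 8091333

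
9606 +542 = 10148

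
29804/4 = 7451 = 7451.00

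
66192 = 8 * 8274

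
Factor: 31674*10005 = 316898370 = 2^1* 3^2*5^1*23^1*29^1*5279^1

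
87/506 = 87/506 = 0.17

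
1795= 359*5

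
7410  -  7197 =213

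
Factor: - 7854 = - 2^1*3^1*7^1*11^1*17^1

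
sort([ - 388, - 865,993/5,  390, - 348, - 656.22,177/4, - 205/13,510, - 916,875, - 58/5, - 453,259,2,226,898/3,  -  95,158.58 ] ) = [ - 916, - 865, - 656.22, - 453, - 388, - 348, - 95,-205/13 ,  -  58/5,2,  177/4,158.58, 993/5,226, 259,898/3 , 390,510,875]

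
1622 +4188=5810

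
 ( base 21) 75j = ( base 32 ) 34B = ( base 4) 302023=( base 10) 3211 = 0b110010001011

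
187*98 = 18326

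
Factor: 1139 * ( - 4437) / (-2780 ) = 2^( - 2) * 3^2*5^( - 1) * 17^2*29^1*67^1*  139^ ( - 1)=5053743/2780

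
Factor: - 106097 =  - 17^1*79^2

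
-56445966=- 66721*846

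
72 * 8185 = 589320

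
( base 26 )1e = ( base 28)1c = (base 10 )40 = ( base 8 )50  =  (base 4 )220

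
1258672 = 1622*776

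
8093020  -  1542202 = 6550818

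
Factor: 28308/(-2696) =-21/2 = - 2^(-1 ) *3^1*7^1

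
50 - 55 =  - 5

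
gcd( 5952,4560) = 48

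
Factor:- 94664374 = -2^1*7^2*965963^1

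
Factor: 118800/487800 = 2^1*3^1*11^1 * 271^( - 1) = 66/271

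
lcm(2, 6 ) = 6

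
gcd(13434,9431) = 1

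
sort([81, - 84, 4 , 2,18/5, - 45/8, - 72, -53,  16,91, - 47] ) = [ - 84,- 72,-53, - 47, - 45/8,2,  18/5, 4, 16,81,91 ]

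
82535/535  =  154 + 29/107= 154.27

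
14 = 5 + 9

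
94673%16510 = 12123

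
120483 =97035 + 23448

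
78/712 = 39/356 = 0.11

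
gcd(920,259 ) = 1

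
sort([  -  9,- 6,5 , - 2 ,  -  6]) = [  -  9, - 6, - 6, -2 , 5 ] 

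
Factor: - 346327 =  - 41^1*8447^1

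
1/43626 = 1/43626 =0.00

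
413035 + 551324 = 964359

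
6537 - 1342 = 5195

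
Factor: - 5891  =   - 43^1*137^1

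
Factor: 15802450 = 2^1*5^2*317^1*997^1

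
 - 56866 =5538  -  62404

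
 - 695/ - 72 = 695/72 = 9.65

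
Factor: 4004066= 2^1*11^1*37^1 *4919^1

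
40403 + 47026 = 87429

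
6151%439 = 5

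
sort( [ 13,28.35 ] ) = [13,28.35 ] 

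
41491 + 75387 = 116878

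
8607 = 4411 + 4196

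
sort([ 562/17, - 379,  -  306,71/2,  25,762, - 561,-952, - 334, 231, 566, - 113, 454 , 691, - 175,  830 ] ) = [ - 952, - 561, - 379,- 334, - 306, - 175 ,- 113,25, 562/17, 71/2, 231,454,566,691,  762, 830 ]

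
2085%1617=468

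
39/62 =39/62=0.63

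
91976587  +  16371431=108348018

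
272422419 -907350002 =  - 634927583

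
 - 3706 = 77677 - 81383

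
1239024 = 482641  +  756383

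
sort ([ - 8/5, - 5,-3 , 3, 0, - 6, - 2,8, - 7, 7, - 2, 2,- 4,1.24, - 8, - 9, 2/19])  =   [ - 9, - 8,  -  7, - 6, - 5,  -  4,  -  3, - 2, - 2, - 8/5, 0, 2/19,1.24,2, 3, 7,8]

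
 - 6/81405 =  - 2/27135 = - 0.00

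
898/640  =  449/320 = 1.40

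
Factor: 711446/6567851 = 2^1*355723^1*6567851^ (  -  1 ) 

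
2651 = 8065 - 5414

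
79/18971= 79/18971  =  0.00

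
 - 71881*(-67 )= 4816027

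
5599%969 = 754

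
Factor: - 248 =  - 2^3*31^1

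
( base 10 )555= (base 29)J4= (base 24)n3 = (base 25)M5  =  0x22b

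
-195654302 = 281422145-477076447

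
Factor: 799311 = 3^1* 19^1*37^1*379^1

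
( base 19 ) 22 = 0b101000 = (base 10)40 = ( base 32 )18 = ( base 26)1e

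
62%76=62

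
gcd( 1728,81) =27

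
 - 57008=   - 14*4072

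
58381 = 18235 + 40146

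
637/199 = 3 + 40/199 = 3.20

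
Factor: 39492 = 2^2*3^2*1097^1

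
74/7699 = 74/7699 = 0.01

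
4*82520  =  330080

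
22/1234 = 11/617 = 0.02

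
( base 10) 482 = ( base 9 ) 585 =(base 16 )1E2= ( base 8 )742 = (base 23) km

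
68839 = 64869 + 3970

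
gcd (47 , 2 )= 1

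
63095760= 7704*8190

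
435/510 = 29/34 = 0.85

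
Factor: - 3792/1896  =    -  2   =  -  2^1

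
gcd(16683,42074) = 1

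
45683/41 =1114 +9/41 = 1114.22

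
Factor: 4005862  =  2^1 * 7^1*101^1*2833^1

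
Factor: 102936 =2^3*3^1*4289^1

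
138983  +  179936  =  318919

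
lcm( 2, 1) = 2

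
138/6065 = 138/6065 = 0.02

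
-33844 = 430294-464138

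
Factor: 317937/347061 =131/143 = 11^( - 1) * 13^( - 1)*131^1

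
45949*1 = 45949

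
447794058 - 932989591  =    -  485195533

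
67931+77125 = 145056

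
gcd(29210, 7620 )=1270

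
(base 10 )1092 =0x444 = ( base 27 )1dc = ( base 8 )2104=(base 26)1g0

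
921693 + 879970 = 1801663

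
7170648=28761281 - 21590633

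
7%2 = 1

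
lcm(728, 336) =4368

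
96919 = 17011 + 79908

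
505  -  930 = -425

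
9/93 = 3/31  =  0.10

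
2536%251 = 26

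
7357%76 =61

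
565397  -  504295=61102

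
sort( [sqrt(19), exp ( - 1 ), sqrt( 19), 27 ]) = [ exp( - 1 ),sqrt(19 ), sqrt(19 ), 27]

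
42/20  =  21/10 =2.10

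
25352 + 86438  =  111790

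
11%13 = 11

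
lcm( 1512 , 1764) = 10584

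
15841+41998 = 57839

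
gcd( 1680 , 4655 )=35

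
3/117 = 1/39 = 0.03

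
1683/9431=1683/9431 = 0.18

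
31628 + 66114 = 97742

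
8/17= 8/17=0.47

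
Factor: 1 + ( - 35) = - 2^1*17^1 = - 34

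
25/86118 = 25/86118 = 0.00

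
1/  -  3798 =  - 1/3798 = - 0.00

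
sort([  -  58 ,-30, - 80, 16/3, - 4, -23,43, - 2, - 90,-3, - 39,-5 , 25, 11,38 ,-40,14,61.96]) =[-90, - 80, - 58,-40,-39, - 30, - 23, - 5,  -  4 ,- 3, - 2 , 16/3 , 11 , 14,25, 38 , 43, 61.96]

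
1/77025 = 1/77025 = 0.00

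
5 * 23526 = 117630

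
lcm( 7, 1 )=7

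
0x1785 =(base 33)5HF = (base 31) 687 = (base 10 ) 6021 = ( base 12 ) 3599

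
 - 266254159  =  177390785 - 443644944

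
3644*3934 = 14335496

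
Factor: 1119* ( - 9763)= - 10924797 = - 3^1 *13^1*373^1*751^1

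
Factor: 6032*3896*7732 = 181707195904 =2^9*13^1*29^1 * 487^1*1933^1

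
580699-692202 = -111503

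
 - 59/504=-1  +  445/504 = -0.12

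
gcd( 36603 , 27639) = 747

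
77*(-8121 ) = -625317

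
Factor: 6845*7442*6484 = 330298137160 = 2^3*5^1*37^2*61^2*1621^1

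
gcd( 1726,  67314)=1726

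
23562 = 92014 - 68452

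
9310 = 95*98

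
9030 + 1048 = 10078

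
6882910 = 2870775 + 4012135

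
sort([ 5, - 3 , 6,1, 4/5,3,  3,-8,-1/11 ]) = [ - 8, -3, - 1/11, 4/5,1,  3,3,5,  6]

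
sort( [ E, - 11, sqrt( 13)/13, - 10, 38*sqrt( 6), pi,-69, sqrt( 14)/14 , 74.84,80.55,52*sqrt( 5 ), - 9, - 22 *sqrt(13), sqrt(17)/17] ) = [-22*sqrt( 13), - 69, - 11, - 10,-9, sqrt( 17)/17, sqrt ( 14)/14, sqrt( 13) /13,  E, pi, 74.84, 80.55,38*sqrt( 6 ), 52*sqrt( 5 ) ] 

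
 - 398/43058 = - 1 + 21330/21529 = - 0.01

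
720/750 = 24/25 = 0.96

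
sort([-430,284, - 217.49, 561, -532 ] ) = [ - 532,-430, - 217.49,284, 561]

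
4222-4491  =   - 269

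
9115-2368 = 6747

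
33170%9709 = 4043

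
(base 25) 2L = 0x47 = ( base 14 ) 51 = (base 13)56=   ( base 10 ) 71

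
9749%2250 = 749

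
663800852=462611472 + 201189380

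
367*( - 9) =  - 3303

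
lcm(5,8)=40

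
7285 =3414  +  3871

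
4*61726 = 246904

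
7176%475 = 51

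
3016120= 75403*40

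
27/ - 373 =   -  27/373   =  -0.07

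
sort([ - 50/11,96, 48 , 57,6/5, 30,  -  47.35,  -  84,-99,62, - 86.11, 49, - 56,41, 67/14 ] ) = [ - 99, - 86.11 , - 84, - 56, - 47.35, - 50/11, 6/5 , 67/14,30, 41,48,  49,57 , 62, 96]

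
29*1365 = 39585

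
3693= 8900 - 5207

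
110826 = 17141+93685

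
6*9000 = 54000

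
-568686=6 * (-94781 ) 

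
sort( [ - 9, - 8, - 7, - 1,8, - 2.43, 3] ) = [ - 9, - 8,  -  7, - 2.43,  -  1,  3, 8] 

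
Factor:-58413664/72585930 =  - 2^4 *3^( -1)*5^( - 1 )*23^(- 1)*59^( - 1)*199^1*1783^(- 1 )*9173^1 = - 29206832/36292965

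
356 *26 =9256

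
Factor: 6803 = 6803^1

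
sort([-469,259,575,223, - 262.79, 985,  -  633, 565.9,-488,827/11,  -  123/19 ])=[ - 633, - 488, - 469, - 262.79,  -  123/19, 827/11,223,259, 565.9, 575, 985]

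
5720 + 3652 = 9372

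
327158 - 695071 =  - 367913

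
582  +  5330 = 5912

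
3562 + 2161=5723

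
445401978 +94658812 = 540060790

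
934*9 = 8406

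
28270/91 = 310 + 60/91= 310.66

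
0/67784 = 0 = 0.00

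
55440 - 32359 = 23081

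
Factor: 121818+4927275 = 5049093 = 3^1 * 7^1*240433^1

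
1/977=1/977 = 0.00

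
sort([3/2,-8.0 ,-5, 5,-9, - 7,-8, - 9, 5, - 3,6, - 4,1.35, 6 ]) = [ - 9, - 9,-8.0, - 8, - 7, -5, - 4, -3,1.35,3/2 , 5,5, 6,6 ] 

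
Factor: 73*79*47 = 271049= 47^1*73^1 *79^1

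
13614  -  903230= - 889616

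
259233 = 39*6647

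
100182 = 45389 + 54793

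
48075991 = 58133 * 827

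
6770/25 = 1354/5 = 270.80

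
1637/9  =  1637/9 = 181.89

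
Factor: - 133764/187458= - 142/199 = - 2^1*71^1 * 199^( - 1)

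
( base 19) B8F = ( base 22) 8c2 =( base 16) 102a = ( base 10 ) 4138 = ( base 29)4QK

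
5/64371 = 5/64371 = 0.00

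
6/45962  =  3/22981 = 0.00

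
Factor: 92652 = 2^2 * 3^1 *7^1*1103^1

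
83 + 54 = 137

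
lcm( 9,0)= 0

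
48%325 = 48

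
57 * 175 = 9975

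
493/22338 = 29/1314 = 0.02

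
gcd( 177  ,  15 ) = 3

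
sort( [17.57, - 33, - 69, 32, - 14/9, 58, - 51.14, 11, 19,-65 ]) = [- 69,  -  65 , - 51.14, - 33, - 14/9, 11 , 17.57, 19, 32, 58 ]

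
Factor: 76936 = 2^3 * 59^1*163^1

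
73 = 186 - 113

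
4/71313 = 4/71313 = 0.00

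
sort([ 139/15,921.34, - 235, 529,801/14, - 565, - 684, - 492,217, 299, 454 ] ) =[ -684, - 565 , - 492,  -  235, 139/15,  801/14,217, 299, 454, 529, 921.34]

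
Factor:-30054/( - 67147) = 2^1*3^1*83^( - 1)*809^(- 1)*5009^1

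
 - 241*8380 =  - 2019580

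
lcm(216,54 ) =216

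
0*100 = 0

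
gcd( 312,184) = 8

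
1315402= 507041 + 808361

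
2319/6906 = 773/2302=0.34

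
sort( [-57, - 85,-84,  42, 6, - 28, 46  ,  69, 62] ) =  [ - 85,-84,- 57,-28, 6, 42,46 , 62,  69] 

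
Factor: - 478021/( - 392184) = 2^ ( -3 )*3^( - 2)*13^( - 1)*19^1*139^1*181^1*419^ ( - 1)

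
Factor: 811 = 811^1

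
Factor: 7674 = 2^1*3^1*1279^1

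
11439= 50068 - 38629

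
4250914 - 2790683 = 1460231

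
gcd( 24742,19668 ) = 2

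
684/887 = 684/887 = 0.77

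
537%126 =33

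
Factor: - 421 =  - 421^1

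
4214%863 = 762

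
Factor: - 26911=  - 17^1*1583^1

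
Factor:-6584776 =-2^3*11^1*74827^1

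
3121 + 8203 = 11324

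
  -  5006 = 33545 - 38551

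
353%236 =117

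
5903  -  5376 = 527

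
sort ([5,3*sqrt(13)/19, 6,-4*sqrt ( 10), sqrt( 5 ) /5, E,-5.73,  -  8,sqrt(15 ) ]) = [-4*sqrt(10),  -  8, - 5.73,sqrt(5 ) /5,3*sqrt(13)/19, E,sqrt( 15), 5,6 ]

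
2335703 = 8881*263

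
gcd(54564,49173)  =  3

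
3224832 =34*94848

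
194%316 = 194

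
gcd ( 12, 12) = 12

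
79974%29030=21914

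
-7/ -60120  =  7/60120 = 0.00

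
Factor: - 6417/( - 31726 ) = 2^(- 1 ) * 3^2 *23^1*29^( -1 )*31^1*547^ ( - 1)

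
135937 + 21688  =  157625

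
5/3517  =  5/3517 = 0.00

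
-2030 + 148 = -1882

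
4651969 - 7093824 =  - 2441855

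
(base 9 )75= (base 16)44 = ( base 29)2a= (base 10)68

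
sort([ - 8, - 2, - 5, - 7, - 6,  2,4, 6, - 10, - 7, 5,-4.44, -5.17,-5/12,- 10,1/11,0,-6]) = [ - 10, - 10, - 8 ,  -  7, - 7, - 6, - 6,-5.17, - 5, - 4.44, - 2,-5/12, 0,1/11, 2,  4,  5, 6]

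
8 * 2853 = 22824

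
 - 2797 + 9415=6618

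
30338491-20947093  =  9391398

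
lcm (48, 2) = 48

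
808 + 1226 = 2034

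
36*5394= 194184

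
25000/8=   3125 = 3125.00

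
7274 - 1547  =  5727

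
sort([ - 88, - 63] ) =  [ - 88, - 63 ]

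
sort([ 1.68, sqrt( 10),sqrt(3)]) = [ 1.68,sqrt( 3),sqrt(10 ) ] 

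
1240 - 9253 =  - 8013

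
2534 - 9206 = -6672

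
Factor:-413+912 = 499 = 499^1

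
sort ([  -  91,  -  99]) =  [ - 99,-91]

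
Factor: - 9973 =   -  9973^1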